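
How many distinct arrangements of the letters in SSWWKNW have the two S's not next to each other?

There are 7!/(3!·2!) = 420 arrangements of SSWWKNW in total.
If the two S's are adjacent, glue them into one block, leaving 6 items to arrange: (6)!/(3!) = 120 ways.
Hence 420 − 120 = 300.

300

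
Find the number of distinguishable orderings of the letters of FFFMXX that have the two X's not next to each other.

40

Total arrangements of FFFMXX: 6!/(3!·2!) = 60.
Arrangements with the X's together: treat XX as one letter, giving (5)!/(3!) = 20.
Hence 60 − 20 = 40.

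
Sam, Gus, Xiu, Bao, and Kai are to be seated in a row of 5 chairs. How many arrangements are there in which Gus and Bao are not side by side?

There are 5! = 120 arrangements in all. If Gus and Bao are adjacent, merging them into one block gives 2·(4)! = 48 arrangements.
Complementary counting: 120 − 48 = 72.

72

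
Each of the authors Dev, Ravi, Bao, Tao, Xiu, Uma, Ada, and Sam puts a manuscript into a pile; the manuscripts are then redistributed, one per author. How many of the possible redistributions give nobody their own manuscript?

Count assignments avoiding every fixed point. For any j of the 8 authors fixed to their own manuscript, the other 8−j can be arranged in (8−j)! ways.
By inclusion–exclusion this is Σ_{j=0}^{8} (−1)^j C(8,j)·(8−j)!.
Computing: 40320 − 40320 + 20160 − 6720 + 1680 − 336 + 56 − 8 + 1 = 14833.

14833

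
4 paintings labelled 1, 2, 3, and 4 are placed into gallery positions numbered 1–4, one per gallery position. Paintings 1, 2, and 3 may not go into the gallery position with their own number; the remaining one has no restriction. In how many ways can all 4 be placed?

11

Let Aᵢ (for i ∈ {1, 2, 3}) be the placements that put painting i in its forbidden gallery position. Any j of these fix j positions, leaving (4−j)! ways to fill the rest, and there are C(3,j) ways to pick which j.
By inclusion–exclusion, the number of valid placements is Σ_{j=0}^{3} (−1)^j C(3,j)·(4−j)!.
Computing: 24 − 18 + 6 − 1 = 11.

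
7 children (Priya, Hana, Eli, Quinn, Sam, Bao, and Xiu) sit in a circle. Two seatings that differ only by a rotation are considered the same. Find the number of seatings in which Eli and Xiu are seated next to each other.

Glue Eli and Xiu into a block (2 internal orders). Seating 6 units around a circle gives (5)! arrangements.
So 2 × (5)! = 2 × 120 = 240.

240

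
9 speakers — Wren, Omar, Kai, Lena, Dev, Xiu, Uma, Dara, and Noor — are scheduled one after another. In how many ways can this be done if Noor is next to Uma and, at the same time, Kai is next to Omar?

Treat {Noor,Uma} as one block (2 orders) and {Kai,Omar} as another (2 orders).
That leaves 7 units to arrange: 2 × 2 × 7! = 4 × 5040 = 20160.

20160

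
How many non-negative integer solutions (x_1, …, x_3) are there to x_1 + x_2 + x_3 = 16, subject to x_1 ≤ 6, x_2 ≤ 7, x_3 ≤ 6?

10

Without the upper bounds there are C(18,2) = 153 ways to split 16 among 3 variables.
Subtract solutions that violate a single cap (substitute x_i' = x_i − (cap_i+1)): x_1 ≥ 7 gives C(11,2) = 55; x_2 ≥ 8 gives C(10,2) = 45; x_3 ≥ 7 gives C(11,2) = 55. Together 155.
Add back pairs where two caps are both exceeded: 3 + 6 + 3 = 12.
By inclusion–exclusion the count is 153 − 155 + 12 = 10.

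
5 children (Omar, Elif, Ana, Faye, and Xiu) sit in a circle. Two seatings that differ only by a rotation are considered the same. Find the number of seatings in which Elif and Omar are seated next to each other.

12

Glue Elif and Omar into a block (2 internal orders). Seating 4 units around a circle gives (3)! arrangements.
So 2 × (3)! = 2 × 6 = 12.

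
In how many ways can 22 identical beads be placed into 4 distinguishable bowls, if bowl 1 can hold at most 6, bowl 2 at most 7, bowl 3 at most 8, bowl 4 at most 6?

By stars and bars, unrestricted non-negative solutions to x_1+…+x_4 = 22 number C(22+3,3) = 2300.
Subtract solutions that violate a single cap (substitute x_i' = x_i − (cap_i+1)): x_1 ≥ 7 gives C(18,3) = 816; x_2 ≥ 8 gives C(17,3) = 680; x_3 ≥ 9 gives C(16,3) = 560; x_4 ≥ 7 gives C(18,3) = 816. Together 2872.
Add back pairs where two caps are both exceeded: 120 + 84 + 165 + 56 + 120 + 84 = 629.
Subtract triples: 0 + 1 + 0 + 0 = 1.
By inclusion–exclusion the count is 2300 − 2872 + 629 − 1 = 56.

56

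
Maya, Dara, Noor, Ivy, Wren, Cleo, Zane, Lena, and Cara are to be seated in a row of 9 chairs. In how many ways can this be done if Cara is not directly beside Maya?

There are 9! = 362880 arrangements in all. If Cara and Maya are adjacent, merging them into one block gives 2·(8)! = 80640 arrangements.
Complementary counting: 362880 − 80640 = 282240.

282240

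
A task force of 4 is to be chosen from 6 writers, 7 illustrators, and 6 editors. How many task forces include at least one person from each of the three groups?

With no constraint there are C(19,4) = 3876 possible selections.
Subtract selections that omit an entire group: no writers → C(13,4) = 715; no illustrators → C(12,4) = 495; no editors → C(13,4) = 715.
Add back selections omitting two groups (i.e. drawn from a single group): C(6,4) + C(7,4) + C(6,4) = 65.
By inclusion–exclusion: 3876 − 1925 + 65 = 2016.

2016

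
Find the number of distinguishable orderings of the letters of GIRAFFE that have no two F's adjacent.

1800

There are 7!/(2!) = 2520 arrangements of GIRAFFE in total.
Arrangements with the F's together: treat FF as one letter, giving (6)! = 720.
Subtracting, 2520 − 720 = 1800 arrangements keep the F's apart.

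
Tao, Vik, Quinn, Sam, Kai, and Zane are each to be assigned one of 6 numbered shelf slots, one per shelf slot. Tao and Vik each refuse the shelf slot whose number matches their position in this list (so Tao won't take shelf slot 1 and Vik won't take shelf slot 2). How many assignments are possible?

Let Aᵢ (for i ∈ {1, 2}) be the placements that put person i in their forbidden shelf slot. Any j of these fix j positions, leaving (6−j)! ways to fill the rest, and there are C(2,j) ways to pick which j.
By inclusion–exclusion, the number of valid placements is Σ_{j=0}^{2} (−1)^j C(2,j)·(6−j)!.
Computing: 720 − 240 + 24 = 504.

504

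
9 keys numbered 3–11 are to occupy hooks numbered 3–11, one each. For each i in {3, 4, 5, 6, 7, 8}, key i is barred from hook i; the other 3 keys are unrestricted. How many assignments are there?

Let Aᵢ (for 3 ≤ i ≤ 8) be the placements that put key i in its forbidden hook. Any j of these fix j positions, leaving (9−j)! ways to fill the rest, and there are C(6,j) ways to pick which j.
By inclusion–exclusion, the number of valid placements is Σ_{j=0}^{6} (−1)^j C(6,j)·(9−j)!.
Computing: 362880 − 241920 + 75600 − 14400 + 1800 − 144 + 6 = 183822.

183822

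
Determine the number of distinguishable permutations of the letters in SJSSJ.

10

The 5 letters of SJSSJ have repeats: J appearing twice and S appearing 3 times.
So there are 5! / (3!·2!) = 10 distinguishable arrangements.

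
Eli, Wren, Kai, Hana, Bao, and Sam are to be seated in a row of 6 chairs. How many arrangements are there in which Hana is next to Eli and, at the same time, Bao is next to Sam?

Treat {Hana,Eli} as one block (2 orders) and {Bao,Sam} as another (2 orders).
That leaves 4 units to arrange: 2 × 2 × 4! = 4 × 24 = 96.

96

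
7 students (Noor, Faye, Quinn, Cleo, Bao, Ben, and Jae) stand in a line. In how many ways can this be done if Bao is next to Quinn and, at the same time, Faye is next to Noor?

480

Treat {Bao,Quinn} as one block (2 orders) and {Faye,Noor} as another (2 orders).
That leaves 5 units to arrange: 2 × 2 × 5! = 4 × 120 = 480.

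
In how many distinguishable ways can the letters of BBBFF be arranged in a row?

10

Letter multiplicities in BBBFF: B×3, F×2.
Dividing 5! = 120 by 3!·2! = 12 for the repeated letters gives 10.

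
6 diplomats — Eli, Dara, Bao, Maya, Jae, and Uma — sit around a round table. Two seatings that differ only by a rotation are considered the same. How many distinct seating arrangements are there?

Seat Eli anywhere (absorbing the rotational symmetry), then permute the other 5: (5)! = 120.

120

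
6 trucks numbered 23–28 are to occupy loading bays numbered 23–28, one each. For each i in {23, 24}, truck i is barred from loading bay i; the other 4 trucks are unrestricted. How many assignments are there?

504

Let Aᵢ (for i ∈ {23, 24}) be the placements that put truck i in its forbidden loading bay. Any j of these fix j positions, leaving (6−j)! ways to fill the rest, and there are C(2,j) ways to pick which j.
By inclusion–exclusion, the number of valid placements is Σ_{j=0}^{2} (−1)^j C(2,j)·(6−j)!.
Computing: 720 − 240 + 24 = 504.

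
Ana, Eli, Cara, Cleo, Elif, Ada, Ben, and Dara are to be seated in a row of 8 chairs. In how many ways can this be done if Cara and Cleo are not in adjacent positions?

Of the 8! = 40320 arrangements, those with Cara and Cleo adjacent number 2 × 7! = 10080 (treat the pair as a block with 2 internal orders).
Complementary counting: 40320 − 10080 = 30240.

30240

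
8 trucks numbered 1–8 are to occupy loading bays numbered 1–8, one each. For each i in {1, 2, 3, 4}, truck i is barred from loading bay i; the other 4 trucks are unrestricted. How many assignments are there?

Let Aᵢ (for 1 ≤ i ≤ 4) be the placements that put truck i in its forbidden loading bay. Any j of these fix j positions, leaving (8−j)! ways to fill the rest, and there are C(4,j) ways to pick which j.
By inclusion–exclusion, the number of valid placements is Σ_{j=0}^{4} (−1)^j C(4,j)·(8−j)!.
Computing: 40320 − 20160 + 4320 − 480 + 24 = 24024.

24024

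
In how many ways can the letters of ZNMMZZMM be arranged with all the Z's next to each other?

30

Treat the 3 copies of Z as a single block. The multiset to arrange is then {ZZZ, M, M, M, M, N}, 6 items in all.
That gives (6)!/(4!) = 30 arrangements.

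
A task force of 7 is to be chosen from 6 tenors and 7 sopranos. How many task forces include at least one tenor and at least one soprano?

1715

With no constraint there are C(13,7) = 1716 possible selections.
Subtract selections that omit an entire group: no tenors → C(7,7) = 1; no sopranos → C(6,7) = 0.
Both groups omitted at once is impossible, so 1716 − 1 = 1715.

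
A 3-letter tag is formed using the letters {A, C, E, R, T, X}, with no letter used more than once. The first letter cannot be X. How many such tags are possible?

100

The first letter has 6−1 = 5 choices (anything except X).
The remaining 2 letters are filled from the other 5 symbols without repetition: 5 × 4 = 20.
Total: 5 × 20 = 100.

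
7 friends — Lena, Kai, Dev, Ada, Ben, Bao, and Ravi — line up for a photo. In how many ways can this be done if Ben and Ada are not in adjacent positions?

There are 7! = 5040 arrangements in all. If Ben and Ada are adjacent, merging them into one block gives 2·(6)! = 1440 arrangements.
So 5040 − 1440 = 3600 arrangements keep them apart.

3600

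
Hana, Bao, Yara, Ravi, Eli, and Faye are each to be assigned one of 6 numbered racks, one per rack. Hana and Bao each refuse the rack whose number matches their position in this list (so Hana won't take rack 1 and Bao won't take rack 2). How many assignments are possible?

504

Let Aᵢ (for i ∈ {1, 2}) be the placements that put person i in their forbidden rack. Any j of these fix j positions, leaving (6−j)! ways to fill the rest, and there are C(2,j) ways to pick which j.
By inclusion–exclusion, the number of valid placements is Σ_{j=0}^{2} (−1)^j C(2,j)·(6−j)!.
Computing: 720 − 240 + 24 = 504.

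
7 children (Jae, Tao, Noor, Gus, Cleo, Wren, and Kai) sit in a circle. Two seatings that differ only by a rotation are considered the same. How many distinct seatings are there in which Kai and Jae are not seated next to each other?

480

Without the restriction there are (6)! = 720 seatings.
Those with Kai next to Jae: fuse the pair into one unit and seat 6 units around a circle — 2·(5)! = 240.
Subtracting, 720 − 240 = 480.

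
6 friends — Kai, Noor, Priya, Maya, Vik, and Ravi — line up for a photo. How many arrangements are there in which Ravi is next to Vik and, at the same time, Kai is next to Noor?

96

Treat {Ravi,Vik} as one block (2 orders) and {Kai,Noor} as another (2 orders).
That leaves 4 units to arrange: 2 × 2 × 4! = 4 × 24 = 96.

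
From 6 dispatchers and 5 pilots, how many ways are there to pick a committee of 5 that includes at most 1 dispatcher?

Split by how many dispatchers are chosen (0 through 1).
Sum: C(6,0)·C(5,5) + C(6,1)·C(5,4) = 1 + 30 = 31.

31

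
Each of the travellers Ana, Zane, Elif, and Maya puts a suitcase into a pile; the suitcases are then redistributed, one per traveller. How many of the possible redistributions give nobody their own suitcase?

This is the derangement count D_4: permutations of 4 items with no fixed point.
By inclusion–exclusion this is Σ_{j=0}^{4} (−1)^j C(4,j)·(4−j)!.
Computing: 24 − 24 + 12 − 4 + 1 = 9.

9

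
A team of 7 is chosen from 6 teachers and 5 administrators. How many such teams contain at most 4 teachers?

265

Split by how many teachers are chosen (0 through 4).
Sum: C(6,0)·C(5,7) + C(6,1)·C(5,6) + C(6,2)·C(5,5) + C(6,3)·C(5,4) + C(6,4)·C(5,3) = 0 + 0 + 15 + 100 + 150 = 265.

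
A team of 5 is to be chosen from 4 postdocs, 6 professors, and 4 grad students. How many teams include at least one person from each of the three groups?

With no constraint there are C(14,5) = 2002 possible selections.
Subtract selections that omit an entire group: no postdocs → C(10,5) = 252; no professors → C(8,5) = 56; no grad students → C(10,5) = 252.
Add back selections omitting two groups (i.e. drawn from a single group): C(4,5) + C(6,5) + C(4,5) = 6.
By inclusion–exclusion: 2002 − 560 + 6 = 1448.

1448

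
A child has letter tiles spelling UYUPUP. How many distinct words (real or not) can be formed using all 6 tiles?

UYUPUP has 6 letters with P appearing twice and U appearing 3 times.
Dividing 6! = 720 by 3!·2! = 12 for the repeated letters gives 60.

60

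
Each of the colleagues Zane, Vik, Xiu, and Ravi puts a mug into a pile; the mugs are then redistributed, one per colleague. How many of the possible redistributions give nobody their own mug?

Count assignments avoiding every fixed point. For any j of the 4 colleagues fixed to their own mug, the other 4−j can be arranged in (4−j)! ways.
By inclusion–exclusion this is Σ_{j=0}^{4} (−1)^j C(4,j)·(4−j)!.
Computing: 24 − 24 + 12 − 4 + 1 = 9.

9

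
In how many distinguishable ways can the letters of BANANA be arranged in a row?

60

Letter multiplicities in BANANA: A×3, B×1, N×2.
Dividing 6! = 720 by 3!·2! = 12 for the repeated letters gives 60.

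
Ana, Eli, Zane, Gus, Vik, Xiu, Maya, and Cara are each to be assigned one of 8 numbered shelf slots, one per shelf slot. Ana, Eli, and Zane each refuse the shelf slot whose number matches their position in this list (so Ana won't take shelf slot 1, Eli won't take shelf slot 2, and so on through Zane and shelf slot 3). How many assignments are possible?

27240

Let Aᵢ (for i ∈ {1, 2, 3}) be the placements that put person i in their forbidden shelf slot. Any j of these fix j positions, leaving (8−j)! ways to fill the rest, and there are C(3,j) ways to pick which j.
By inclusion–exclusion, the number of valid placements is Σ_{j=0}^{3} (−1)^j C(3,j)·(8−j)!.
Computing: 40320 − 15120 + 2160 − 120 = 27240.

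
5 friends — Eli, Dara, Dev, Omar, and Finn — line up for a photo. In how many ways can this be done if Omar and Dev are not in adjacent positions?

72

There are 5! = 120 arrangements in all. If Omar and Dev are adjacent, merging them into one block gives 2·(4)! = 48 arrangements.
So 120 − 48 = 72 arrangements keep them apart.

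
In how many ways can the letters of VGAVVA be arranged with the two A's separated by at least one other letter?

Total arrangements of VGAVVA: 6!/(3!·2!) = 60.
If the two A's are adjacent, glue them into one block, leaving 5 items to arrange: (5)!/(3!) = 20 ways.
Subtracting, 60 − 20 = 40 arrangements keep the A's apart.

40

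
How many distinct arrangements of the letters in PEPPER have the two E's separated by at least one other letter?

40

Total arrangements of PEPPER: 6!/(3!·2!) = 60.
Arrangements with the E's together: treat EE as one letter, giving (5)!/(3!) = 20.
Hence 60 − 20 = 40.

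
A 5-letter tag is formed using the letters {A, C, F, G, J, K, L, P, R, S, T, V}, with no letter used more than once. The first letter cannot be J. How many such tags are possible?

87120

The first letter has 12−1 = 11 choices (anything except J).
The remaining 4 letters are filled from the other 11 symbols without repetition: 11 × 10 × 9 × 8 = 7920.
Total: 11 × 7920 = 87120.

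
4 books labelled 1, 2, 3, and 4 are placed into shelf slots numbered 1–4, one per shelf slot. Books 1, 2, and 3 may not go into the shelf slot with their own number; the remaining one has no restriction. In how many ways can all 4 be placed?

Let Aᵢ (for i ∈ {1, 2, 3}) be the placements that put book i in its forbidden shelf slot. Any j of these fix j positions, leaving (4−j)! ways to fill the rest, and there are C(3,j) ways to pick which j.
By inclusion–exclusion, the number of valid placements is Σ_{j=0}^{3} (−1)^j C(3,j)·(4−j)!.
Computing: 24 − 18 + 6 − 1 = 11.

11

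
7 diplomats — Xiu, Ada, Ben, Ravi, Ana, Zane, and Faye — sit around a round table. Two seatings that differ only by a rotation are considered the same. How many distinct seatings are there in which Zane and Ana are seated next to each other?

Treat {Zane, Ana} as one unit (2 internal orders) and seat the resulting 6 units around the table: (5)! circular arrangements.
So 2 × (5)! = 2 × 120 = 240.

240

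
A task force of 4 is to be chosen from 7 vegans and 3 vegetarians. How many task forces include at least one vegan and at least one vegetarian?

With no constraint there are C(10,4) = 210 possible selections.
Selections missing a whole group: no vegans → C(3,4) = 0; no vegetarians → C(7,4) = 35.
Both groups omitted at once is impossible, so 210 − 35 = 175.

175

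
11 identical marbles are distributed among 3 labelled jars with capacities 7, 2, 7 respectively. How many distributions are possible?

15

Without the upper bounds there are C(13,2) = 78 ways to split 11 among 3 jars.
Subtract solutions that violate a single cap (substitute x_i' = x_i − (cap_i+1)): x_1 ≥ 8 gives C(5,2) = 10; x_2 ≥ 3 gives C(10,2) = 45; x_3 ≥ 8 gives C(5,2) = 10. Together 65.
Add back pairs where two caps are both exceeded: 1 + 0 + 1 = 2.
By inclusion–exclusion the count is 78 − 65 + 2 = 15.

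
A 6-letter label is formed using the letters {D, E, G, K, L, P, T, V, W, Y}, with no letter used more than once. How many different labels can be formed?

This is a permutation of 6 out of 10: P(10,6) = 10!/4!.
10 × 9 × 8 × 7 × 6 × 5 = 151200.

151200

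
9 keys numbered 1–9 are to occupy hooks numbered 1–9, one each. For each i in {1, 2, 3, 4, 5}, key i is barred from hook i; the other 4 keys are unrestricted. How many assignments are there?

Let Aᵢ (for 1 ≤ i ≤ 5) be the placements that put key i in its forbidden hook. Any j of these fix j positions, leaving (9−j)! ways to fill the rest, and there are C(5,j) ways to pick which j.
By inclusion–exclusion, the number of valid placements is Σ_{j=0}^{5} (−1)^j C(5,j)·(9−j)!.
Computing: 362880 − 201600 + 50400 − 7200 + 600 − 24 = 205056.

205056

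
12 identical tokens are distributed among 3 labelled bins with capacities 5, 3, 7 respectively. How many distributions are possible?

By stars and bars, unrestricted non-negative solutions to x_1+…+x_3 = 12 number C(12+2,2) = 91.
Subtract solutions that violate a single cap (substitute x_i' = x_i − (cap_i+1)): x_1 ≥ 6 gives C(8,2) = 28; x_2 ≥ 4 gives C(10,2) = 45; x_3 ≥ 8 gives C(6,2) = 15. Together 88.
Add back pairs where two caps are both exceeded: 6 + 0 + 1 = 7.
By inclusion–exclusion the count is 91 − 88 + 7 = 10.

10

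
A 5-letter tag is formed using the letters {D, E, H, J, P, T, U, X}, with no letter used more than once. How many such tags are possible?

6720

With no repetition, fill the 5 letters in order: 8 choices, then 7, down to 4.
8 × 7 × 6 × 5 × 4 = 6720.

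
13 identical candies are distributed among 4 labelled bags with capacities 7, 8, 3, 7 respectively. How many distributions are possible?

202

Ignoring the caps, the number of non-negative solutions to x_1+…+x_4 = 13 is C(16,3) = 560.
Subtract solutions that violate a single cap (substitute x_i' = x_i − (cap_i+1)): x_1 ≥ 8 gives C(8,3) = 56; x_2 ≥ 9 gives C(7,3) = 35; x_3 ≥ 4 gives C(12,3) = 220; x_4 ≥ 8 gives C(8,3) = 56. Together 367.
Add back pairs where two caps are both exceeded: 0 + 4 + 0 + 1 + 0 + 4 = 9.
By inclusion–exclusion the count is 560 − 367 + 9 = 202.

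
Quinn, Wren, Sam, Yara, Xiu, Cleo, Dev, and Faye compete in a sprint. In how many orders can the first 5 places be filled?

There are 8 choices for 1st place, 7 for 2nd, and so on down to 4 for position 5.
That gives 8 × 7 × 6 × 5 × 4 = 6720.

6720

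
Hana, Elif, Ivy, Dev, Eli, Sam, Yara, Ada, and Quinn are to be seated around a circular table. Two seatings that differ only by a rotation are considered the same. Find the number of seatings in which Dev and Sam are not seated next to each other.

30240

Without the restriction there are (8)! = 40320 seatings.
Seatings with Dev beside Sam: treat them as a block with 2 internal orders, giving 2 × (7)! = 10080.
Subtracting, 40320 − 10080 = 30240.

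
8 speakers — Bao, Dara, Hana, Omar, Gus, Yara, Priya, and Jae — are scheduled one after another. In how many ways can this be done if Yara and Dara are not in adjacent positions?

Of the 8! = 40320 arrangements, those with Yara and Dara adjacent number 2 × 7! = 10080 (treat the pair as a block with 2 internal orders).
So 40320 − 10080 = 30240 arrangements keep them apart.

30240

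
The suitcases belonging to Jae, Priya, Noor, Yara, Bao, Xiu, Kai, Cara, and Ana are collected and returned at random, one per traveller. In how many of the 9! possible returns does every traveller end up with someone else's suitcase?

This is the derangement count D_9: permutations of 9 items with no fixed point.
By inclusion–exclusion this is Σ_{j=0}^{9} (−1)^j C(9,j)·(9−j)!.
Computing: 362880 − 362880 + 181440 − 60480 + 15120 − 3024 + 504 − 72 + 9 − 1 = 133496.

133496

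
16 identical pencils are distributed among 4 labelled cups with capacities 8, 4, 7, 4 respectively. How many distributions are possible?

Without the upper bounds there are C(19,3) = 969 ways to split 16 among 4 cups.
Subtract solutions that violate a single cap (substitute x_i' = x_i − (cap_i+1)): x_1 ≥ 9 gives C(10,3) = 120; x_2 ≥ 5 gives C(14,3) = 364; x_3 ≥ 8 gives C(11,3) = 165; x_4 ≥ 5 gives C(14,3) = 364. Together 1013.
Add back pairs where two caps are both exceeded: 10 + 0 + 10 + 20 + 84 + 20 = 144.
By inclusion–exclusion the count is 969 − 1013 + 144 = 100.

100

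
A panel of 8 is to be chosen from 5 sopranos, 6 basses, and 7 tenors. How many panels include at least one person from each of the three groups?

Unrestricted: C(18,8) = 43758 ways to pick any 8 of the 18.
Subtract selections that omit an entire group: no sopranos → C(13,8) = 1287; no basses → C(12,8) = 495; no tenors → C(11,8) = 165.
Add back selections omitting two groups (i.e. drawn from a single group): C(5,8) + C(6,8) + C(7,8) = 0.
By inclusion–exclusion: 43758 − 1947 + 0 = 41811.

41811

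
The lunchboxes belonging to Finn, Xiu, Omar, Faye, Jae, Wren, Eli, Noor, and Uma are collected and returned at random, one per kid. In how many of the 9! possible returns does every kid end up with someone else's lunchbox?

Let Aᵢ be the assignments in which kid i gets their own lunchbox. We want the size of the complement of A₁∪…∪A_9.
By inclusion–exclusion this is Σ_{j=0}^{9} (−1)^j C(9,j)·(9−j)!.
Computing: 362880 − 362880 + 181440 − 60480 + 15120 − 3024 + 504 − 72 + 9 − 1 = 133496.

133496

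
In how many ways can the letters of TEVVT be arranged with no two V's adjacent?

18

There are 5!/(2!·2!) = 30 arrangements of TEVVT in total.
Arrangements with the V's together: treat VV as one letter, giving (4)!/(2!) = 12.
Hence 30 − 12 = 18.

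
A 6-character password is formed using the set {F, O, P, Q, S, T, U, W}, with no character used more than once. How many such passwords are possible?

With no repetition, fill the 6 characters in order: 8 choices, then 7, down to 3.
8 × 7 × 6 × 5 × 4 × 3 = 20160.

20160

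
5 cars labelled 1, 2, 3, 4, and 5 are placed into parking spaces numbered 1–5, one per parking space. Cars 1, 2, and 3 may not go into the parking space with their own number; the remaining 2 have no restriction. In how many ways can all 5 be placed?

Let Aᵢ (for i ∈ {1, 2, 3}) be the placements that put car i in its forbidden parking space. Any j of these fix j positions, leaving (5−j)! ways to fill the rest, and there are C(3,j) ways to pick which j.
By inclusion–exclusion, the number of valid placements is Σ_{j=0}^{3} (−1)^j C(3,j)·(5−j)!.
Computing: 120 − 72 + 18 − 2 = 64.

64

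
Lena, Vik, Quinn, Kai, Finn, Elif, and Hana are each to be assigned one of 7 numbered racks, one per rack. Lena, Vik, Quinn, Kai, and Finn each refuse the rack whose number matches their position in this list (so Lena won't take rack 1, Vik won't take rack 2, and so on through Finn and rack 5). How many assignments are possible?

Let Aᵢ (for 1 ≤ i ≤ 5) be the placements that put person i in their forbidden rack. Any j of these fix j positions, leaving (7−j)! ways to fill the rest, and there are C(5,j) ways to pick which j.
By inclusion–exclusion, the number of valid placements is Σ_{j=0}^{5} (−1)^j C(5,j)·(7−j)!.
Computing: 5040 − 3600 + 1200 − 240 + 30 − 2 = 2428.

2428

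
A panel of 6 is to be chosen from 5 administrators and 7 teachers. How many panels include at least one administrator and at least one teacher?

Unrestricted: C(12,6) = 924 ways to pick any 6 of the 12.
Subtract selections that omit an entire group: no administrators → C(7,6) = 7; no teachers → C(5,6) = 0.
Both groups omitted at once is impossible, so 924 − 7 = 917.

917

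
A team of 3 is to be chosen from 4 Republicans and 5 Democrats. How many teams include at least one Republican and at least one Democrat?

Total 3-person selections from all 9: C(9,3) = 84.
Subtract selections that omit an entire group: no Republicans → C(5,3) = 10; no Democrats → C(4,3) = 4.
Both groups omitted at once is impossible, so 84 − 14 = 70.

70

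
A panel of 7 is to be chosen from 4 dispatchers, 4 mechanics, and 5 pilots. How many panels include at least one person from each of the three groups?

Unrestricted: C(13,7) = 1716 ways to pick any 7 of the 13.
Selections missing a whole group: no dispatchers → C(9,7) = 36; no mechanics → C(9,7) = 36; no pilots → C(8,7) = 8.
Add back selections omitting two groups (i.e. drawn from a single group): C(4,7) + C(4,7) + C(5,7) = 0.
By inclusion–exclusion: 1716 − 80 + 0 = 1636.

1636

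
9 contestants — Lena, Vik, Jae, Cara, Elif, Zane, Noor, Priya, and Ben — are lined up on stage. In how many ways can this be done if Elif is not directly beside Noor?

Of the 9! = 362880 arrangements, those with Elif and Noor adjacent number 2 × 8! = 80640 (treat the pair as a block with 2 internal orders).
So 362880 − 80640 = 282240 arrangements keep them apart.

282240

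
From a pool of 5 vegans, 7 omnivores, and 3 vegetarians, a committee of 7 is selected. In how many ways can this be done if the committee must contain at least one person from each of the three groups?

Total 7-person selections from all 15: C(15,7) = 6435.
Selections missing a whole group: no vegans → C(10,7) = 120; no omnivores → C(8,7) = 8; no vegetarians → C(12,7) = 792.
Add back selections omitting two groups (i.e. drawn from a single group): C(5,7) + C(7,7) + C(3,7) = 1.
By inclusion–exclusion: 6435 − 920 + 1 = 5516.

5516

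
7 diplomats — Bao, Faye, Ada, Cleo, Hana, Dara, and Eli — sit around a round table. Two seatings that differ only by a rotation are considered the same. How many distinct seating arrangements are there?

720

Fix one person's seat to break rotational symmetry; the remaining 6 people can be arranged in (6)! = 720 ways.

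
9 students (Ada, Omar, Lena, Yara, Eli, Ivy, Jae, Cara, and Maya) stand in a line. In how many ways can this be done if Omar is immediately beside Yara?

80640

Glue Omar and Yara into one block (2 internal orders), leaving 8 units to arrange in a row.
So the count is 2·(8)! = 80640.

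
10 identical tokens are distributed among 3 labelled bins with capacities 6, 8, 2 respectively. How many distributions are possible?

Ignoring the caps, the number of non-negative solutions to x_1+…+x_3 = 10 is C(12,2) = 66.
Subtract solutions that violate a single cap (substitute x_i' = x_i − (cap_i+1)): x_1 ≥ 7 gives C(5,2) = 10; x_2 ≥ 9 gives C(3,2) = 3; x_3 ≥ 3 gives C(9,2) = 36. Together 49.
Add back pairs where two caps are both exceeded: 0 + 1 + 0 = 1.
By inclusion–exclusion the count is 66 − 49 + 1 = 18.

18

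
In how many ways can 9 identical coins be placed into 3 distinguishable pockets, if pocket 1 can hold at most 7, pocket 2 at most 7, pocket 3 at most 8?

By stars and bars, unrestricted non-negative solutions to x_1+…+x_3 = 9 number C(9+2,2) = 55.
Subtract solutions that violate a single cap (substitute x_i' = x_i − (cap_i+1)): x_1 ≥ 8 gives C(3,2) = 3; x_2 ≥ 8 gives C(3,2) = 3; x_3 ≥ 9 gives C(2,2) = 1. Together 7.
No two caps can be exceeded simultaneously, so the pair terms are all 0.
By inclusion–exclusion the count is 55 − 7 + 0 = 48.

48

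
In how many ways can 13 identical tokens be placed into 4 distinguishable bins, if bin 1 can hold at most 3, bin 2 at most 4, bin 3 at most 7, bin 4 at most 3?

Without the upper bounds there are C(16,3) = 560 ways to split 13 among 4 bins.
Subtract solutions that violate a single cap (substitute x_i' = x_i − (cap_i+1)): x_1 ≥ 4 gives C(12,3) = 220; x_2 ≥ 5 gives C(11,3) = 165; x_3 ≥ 8 gives C(8,3) = 56; x_4 ≥ 4 gives C(12,3) = 220. Together 661.
Add back pairs where two caps are both exceeded: 35 + 4 + 56 + 1 + 35 + 4 = 135.
Subtract triples: 0 + 1 + 0 + 0 = 1.
By inclusion–exclusion the count is 560 − 661 + 135 − 1 = 33.

33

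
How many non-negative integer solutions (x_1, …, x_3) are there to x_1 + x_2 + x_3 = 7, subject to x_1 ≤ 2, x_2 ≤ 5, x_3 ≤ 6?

17

Ignoring the caps, the number of non-negative solutions to x_1+…+x_3 = 7 is C(9,2) = 36.
Subtract solutions that violate a single cap (substitute x_i' = x_i − (cap_i+1)): x_1 ≥ 3 gives C(6,2) = 15; x_2 ≥ 6 gives C(3,2) = 3; x_3 ≥ 7 gives C(2,2) = 1. Together 19.
No two caps can be exceeded simultaneously, so the pair terms are all 0.
By inclusion–exclusion the count is 36 − 19 + 0 = 17.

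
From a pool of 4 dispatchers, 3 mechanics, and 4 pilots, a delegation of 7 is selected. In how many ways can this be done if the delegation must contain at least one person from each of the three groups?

Total 7-person selections from all 11: C(11,7) = 330.
Selections missing a whole group: no dispatchers → C(7,7) = 1; no mechanics → C(8,7) = 8; no pilots → C(7,7) = 1.
Add back selections omitting two groups (i.e. drawn from a single group): C(4,7) + C(3,7) + C(4,7) = 0.
By inclusion–exclusion: 330 − 10 + 0 = 320.

320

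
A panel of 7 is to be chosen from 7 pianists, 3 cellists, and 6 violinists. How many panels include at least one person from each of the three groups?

9569

Unrestricted: C(16,7) = 11440 ways to pick any 7 of the 16.
Subtract selections that omit an entire group: no pianists → C(9,7) = 36; no cellists → C(13,7) = 1716; no violinists → C(10,7) = 120.
Add back selections omitting two groups (i.e. drawn from a single group): C(7,7) + C(3,7) + C(6,7) = 1.
By inclusion–exclusion: 11440 − 1872 + 1 = 9569.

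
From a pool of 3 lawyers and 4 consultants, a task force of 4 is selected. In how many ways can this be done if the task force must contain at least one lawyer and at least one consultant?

34

Total 4-person selections from all 7: C(7,4) = 35.
Selections missing a whole group: no lawyers → C(4,4) = 1; no consultants → C(3,4) = 0.
Both groups omitted at once is impossible, so 35 − 1 = 34.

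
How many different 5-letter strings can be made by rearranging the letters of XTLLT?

The 5 letters of XTLLT have repeats: L appearing twice and T appearing twice.
So there are 5! / (2!·2!) = 30 distinguishable arrangements.

30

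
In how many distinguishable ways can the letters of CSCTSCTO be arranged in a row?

1680

CSCTSCTO has 8 letters with C appearing 3 times, S appearing twice, and T appearing twice.
The number of distinct arrangements is 8!/(3!·2!·2!) = 40320/24 = 1680.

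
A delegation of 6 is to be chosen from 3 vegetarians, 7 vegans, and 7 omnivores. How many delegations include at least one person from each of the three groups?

8967

With no constraint there are C(17,6) = 12376 possible selections.
Subtract selections that omit an entire group: no vegetarians → C(14,6) = 3003; no vegans → C(10,6) = 210; no omnivores → C(10,6) = 210.
Add back selections omitting two groups (i.e. drawn from a single group): C(3,6) + C(7,6) + C(7,6) = 14.
By inclusion–exclusion: 12376 − 3423 + 14 = 8967.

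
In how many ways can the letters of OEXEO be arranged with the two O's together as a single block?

Treat the 2 copies of O as a single block. The multiset to arrange is then {OO, E, E, X}, 4 items in all.
That gives (4)!/(2!) = 12 arrangements.

12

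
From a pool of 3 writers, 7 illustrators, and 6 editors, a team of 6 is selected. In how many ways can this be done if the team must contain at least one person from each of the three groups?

With no constraint there are C(16,6) = 8008 possible selections.
Subtract selections that omit an entire group: no writers → C(13,6) = 1716; no illustrators → C(9,6) = 84; no editors → C(10,6) = 210.
Add back selections omitting two groups (i.e. drawn from a single group): C(3,6) + C(7,6) + C(6,6) = 8.
By inclusion–exclusion: 8008 − 2010 + 8 = 6006.

6006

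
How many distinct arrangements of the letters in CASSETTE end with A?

Fix A in the last position and arrange the remaining 7 letters.
Those 7 letters have E appearing twice, S appearing twice, and T appearing twice, giving (7)!/(2!·2!·2!) = 630.

630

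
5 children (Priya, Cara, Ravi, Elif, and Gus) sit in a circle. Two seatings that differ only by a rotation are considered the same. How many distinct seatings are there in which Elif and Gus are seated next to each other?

Glue Elif and Gus into a block (2 internal orders). Seating 4 units around a circle gives (3)! arrangements.
So 2 × (3)! = 2 × 6 = 12.

12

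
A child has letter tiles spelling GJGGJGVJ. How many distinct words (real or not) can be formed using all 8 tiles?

280

Letter multiplicities in GJGGJGVJ: G×4, J×3, V×1.
So there are 8! / (4!·3!) = 280 distinguishable arrangements.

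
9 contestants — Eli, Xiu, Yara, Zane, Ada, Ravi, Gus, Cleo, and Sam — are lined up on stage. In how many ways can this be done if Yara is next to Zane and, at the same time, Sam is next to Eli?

Treat {Yara,Zane} as one block (2 orders) and {Sam,Eli} as another (2 orders).
That leaves 7 units to arrange: 2 × 2 × 7! = 4 × 5040 = 20160.

20160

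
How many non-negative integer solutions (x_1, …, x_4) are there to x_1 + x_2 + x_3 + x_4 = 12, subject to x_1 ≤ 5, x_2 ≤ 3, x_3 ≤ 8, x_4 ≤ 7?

162

Without the upper bounds there are C(15,3) = 455 ways to split 12 among 4 variables.
Subtract solutions that violate a single cap (substitute x_i' = x_i − (cap_i+1)): x_1 ≥ 6 gives C(9,3) = 84; x_2 ≥ 4 gives C(11,3) = 165; x_3 ≥ 9 gives C(6,3) = 20; x_4 ≥ 8 gives C(7,3) = 35. Together 304.
Add back pairs where two caps are both exceeded: 10 + 0 + 0 + 0 + 1 + 0 = 11.
By inclusion–exclusion the count is 455 − 304 + 11 = 162.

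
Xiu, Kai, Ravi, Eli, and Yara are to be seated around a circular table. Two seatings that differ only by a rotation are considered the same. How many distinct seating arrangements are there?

Seat Xiu anywhere (absorbing the rotational symmetry), then permute the other 4: (4)! = 24.

24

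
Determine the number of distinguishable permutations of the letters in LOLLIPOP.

1680

Letter multiplicities in LOLLIPOP: I×1, L×3, O×2, P×2.
So there are 8! / (3!·2!·2!) = 1680 distinguishable arrangements.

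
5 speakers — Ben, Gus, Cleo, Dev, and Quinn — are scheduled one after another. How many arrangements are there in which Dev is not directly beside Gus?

Of the 5! = 120 arrangements, those with Dev and Gus adjacent number 2 × 4! = 48 (treat the pair as a block with 2 internal orders).
So 120 − 48 = 72 arrangements keep them apart.

72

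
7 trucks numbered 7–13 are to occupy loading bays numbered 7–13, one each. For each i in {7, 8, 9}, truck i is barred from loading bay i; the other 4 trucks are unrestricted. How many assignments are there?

3216

Let Aᵢ (for i ∈ {7, 8, 9}) be the placements that put truck i in its forbidden loading bay. Any j of these fix j positions, leaving (7−j)! ways to fill the rest, and there are C(3,j) ways to pick which j.
By inclusion–exclusion, the number of valid placements is Σ_{j=0}^{3} (−1)^j C(3,j)·(7−j)!.
Computing: 5040 − 2160 + 360 − 24 = 3216.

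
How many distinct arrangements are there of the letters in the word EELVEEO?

The 7 letters of EELVEEO have repeats: E appearing 4 times.
The number of distinct arrangements is 7!/(4!) = 5040/24 = 210.

210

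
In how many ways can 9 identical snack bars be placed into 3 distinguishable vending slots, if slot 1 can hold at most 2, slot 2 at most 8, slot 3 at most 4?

14

Ignoring the caps, the number of non-negative solutions to x_1+…+x_3 = 9 is C(11,2) = 55.
Subtract solutions that violate a single cap (substitute x_i' = x_i − (cap_i+1)): x_1 ≥ 3 gives C(8,2) = 28; x_2 ≥ 9 gives C(2,2) = 1; x_3 ≥ 5 gives C(6,2) = 15. Together 44.
Add back pairs where two caps are both exceeded: 0 + 3 + 0 = 3.
By inclusion–exclusion the count is 55 − 44 + 3 = 14.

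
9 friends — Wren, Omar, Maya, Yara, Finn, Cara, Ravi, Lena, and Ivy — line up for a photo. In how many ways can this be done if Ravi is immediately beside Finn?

80640

Place the 7 others and the Ravi-Finn pair as 8 objects in a line; the pair has 2 internal arrangements.
That gives 2 × 8! = 2 × 40320 = 80640.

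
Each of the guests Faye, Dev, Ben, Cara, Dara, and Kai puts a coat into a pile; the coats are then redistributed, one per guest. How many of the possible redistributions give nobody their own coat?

265

Count assignments avoiding every fixed point. For any j of the 6 guests fixed to their own coat, the other 6−j can be arranged in (6−j)! ways.
By inclusion–exclusion this is Σ_{j=0}^{6} (−1)^j C(6,j)·(6−j)!.
Computing: 720 − 720 + 360 − 120 + 30 − 6 + 1 = 265.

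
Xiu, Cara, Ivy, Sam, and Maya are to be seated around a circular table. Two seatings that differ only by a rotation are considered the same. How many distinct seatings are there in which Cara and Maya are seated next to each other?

Glue Cara and Maya into a block (2 internal orders). Seating 4 units around a circle gives (3)! arrangements.
So 2 × (3)! = 2 × 6 = 12.

12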